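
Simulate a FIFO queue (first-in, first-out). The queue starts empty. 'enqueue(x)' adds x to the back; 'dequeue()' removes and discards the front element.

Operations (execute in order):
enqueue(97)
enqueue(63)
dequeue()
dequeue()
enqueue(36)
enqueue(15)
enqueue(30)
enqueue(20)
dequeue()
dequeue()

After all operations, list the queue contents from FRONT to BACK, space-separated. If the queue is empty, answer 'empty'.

Answer: 30 20

Derivation:
enqueue(97): [97]
enqueue(63): [97, 63]
dequeue(): [63]
dequeue(): []
enqueue(36): [36]
enqueue(15): [36, 15]
enqueue(30): [36, 15, 30]
enqueue(20): [36, 15, 30, 20]
dequeue(): [15, 30, 20]
dequeue(): [30, 20]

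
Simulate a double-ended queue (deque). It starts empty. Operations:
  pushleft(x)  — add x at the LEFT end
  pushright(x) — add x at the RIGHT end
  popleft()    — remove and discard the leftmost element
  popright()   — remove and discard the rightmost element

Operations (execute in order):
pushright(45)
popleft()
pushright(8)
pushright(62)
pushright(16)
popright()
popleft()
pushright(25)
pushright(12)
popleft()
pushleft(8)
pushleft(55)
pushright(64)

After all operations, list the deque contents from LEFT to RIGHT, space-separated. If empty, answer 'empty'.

pushright(45): [45]
popleft(): []
pushright(8): [8]
pushright(62): [8, 62]
pushright(16): [8, 62, 16]
popright(): [8, 62]
popleft(): [62]
pushright(25): [62, 25]
pushright(12): [62, 25, 12]
popleft(): [25, 12]
pushleft(8): [8, 25, 12]
pushleft(55): [55, 8, 25, 12]
pushright(64): [55, 8, 25, 12, 64]

Answer: 55 8 25 12 64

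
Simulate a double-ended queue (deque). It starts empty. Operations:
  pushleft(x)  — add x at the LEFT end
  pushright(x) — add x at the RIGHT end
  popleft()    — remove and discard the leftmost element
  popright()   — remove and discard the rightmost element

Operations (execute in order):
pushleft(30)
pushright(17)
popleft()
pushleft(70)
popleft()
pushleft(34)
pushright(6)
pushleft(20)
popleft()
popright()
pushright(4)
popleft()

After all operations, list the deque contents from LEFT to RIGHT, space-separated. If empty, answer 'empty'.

pushleft(30): [30]
pushright(17): [30, 17]
popleft(): [17]
pushleft(70): [70, 17]
popleft(): [17]
pushleft(34): [34, 17]
pushright(6): [34, 17, 6]
pushleft(20): [20, 34, 17, 6]
popleft(): [34, 17, 6]
popright(): [34, 17]
pushright(4): [34, 17, 4]
popleft(): [17, 4]

Answer: 17 4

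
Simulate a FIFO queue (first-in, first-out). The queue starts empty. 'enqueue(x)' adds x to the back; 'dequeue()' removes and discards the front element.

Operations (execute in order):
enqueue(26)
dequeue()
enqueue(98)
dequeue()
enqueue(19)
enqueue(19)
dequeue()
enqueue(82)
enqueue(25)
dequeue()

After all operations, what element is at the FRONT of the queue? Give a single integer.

Answer: 82

Derivation:
enqueue(26): queue = [26]
dequeue(): queue = []
enqueue(98): queue = [98]
dequeue(): queue = []
enqueue(19): queue = [19]
enqueue(19): queue = [19, 19]
dequeue(): queue = [19]
enqueue(82): queue = [19, 82]
enqueue(25): queue = [19, 82, 25]
dequeue(): queue = [82, 25]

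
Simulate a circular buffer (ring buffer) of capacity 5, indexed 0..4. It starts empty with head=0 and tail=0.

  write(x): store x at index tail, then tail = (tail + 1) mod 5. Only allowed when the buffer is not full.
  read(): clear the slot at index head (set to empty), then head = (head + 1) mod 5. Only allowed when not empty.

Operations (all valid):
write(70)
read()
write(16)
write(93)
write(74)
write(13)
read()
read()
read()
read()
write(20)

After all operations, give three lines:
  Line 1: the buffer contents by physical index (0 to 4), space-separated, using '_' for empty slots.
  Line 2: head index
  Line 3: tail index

write(70): buf=[70 _ _ _ _], head=0, tail=1, size=1
read(): buf=[_ _ _ _ _], head=1, tail=1, size=0
write(16): buf=[_ 16 _ _ _], head=1, tail=2, size=1
write(93): buf=[_ 16 93 _ _], head=1, tail=3, size=2
write(74): buf=[_ 16 93 74 _], head=1, tail=4, size=3
write(13): buf=[_ 16 93 74 13], head=1, tail=0, size=4
read(): buf=[_ _ 93 74 13], head=2, tail=0, size=3
read(): buf=[_ _ _ 74 13], head=3, tail=0, size=2
read(): buf=[_ _ _ _ 13], head=4, tail=0, size=1
read(): buf=[_ _ _ _ _], head=0, tail=0, size=0
write(20): buf=[20 _ _ _ _], head=0, tail=1, size=1

Answer: 20 _ _ _ _
0
1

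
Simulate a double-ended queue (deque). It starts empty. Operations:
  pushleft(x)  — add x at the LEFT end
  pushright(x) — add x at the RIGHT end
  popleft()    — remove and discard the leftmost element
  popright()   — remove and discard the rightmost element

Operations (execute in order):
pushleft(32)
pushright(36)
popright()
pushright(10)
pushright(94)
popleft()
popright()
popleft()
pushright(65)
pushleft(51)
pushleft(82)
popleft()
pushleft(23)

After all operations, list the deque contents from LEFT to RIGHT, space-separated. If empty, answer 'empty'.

Answer: 23 51 65

Derivation:
pushleft(32): [32]
pushright(36): [32, 36]
popright(): [32]
pushright(10): [32, 10]
pushright(94): [32, 10, 94]
popleft(): [10, 94]
popright(): [10]
popleft(): []
pushright(65): [65]
pushleft(51): [51, 65]
pushleft(82): [82, 51, 65]
popleft(): [51, 65]
pushleft(23): [23, 51, 65]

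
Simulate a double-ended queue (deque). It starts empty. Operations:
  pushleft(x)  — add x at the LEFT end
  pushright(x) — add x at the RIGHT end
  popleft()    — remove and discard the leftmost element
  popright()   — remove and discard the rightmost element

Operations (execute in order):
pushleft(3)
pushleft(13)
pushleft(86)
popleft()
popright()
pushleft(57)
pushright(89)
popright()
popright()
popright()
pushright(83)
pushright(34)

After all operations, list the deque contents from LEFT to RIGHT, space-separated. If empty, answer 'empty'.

Answer: 83 34

Derivation:
pushleft(3): [3]
pushleft(13): [13, 3]
pushleft(86): [86, 13, 3]
popleft(): [13, 3]
popright(): [13]
pushleft(57): [57, 13]
pushright(89): [57, 13, 89]
popright(): [57, 13]
popright(): [57]
popright(): []
pushright(83): [83]
pushright(34): [83, 34]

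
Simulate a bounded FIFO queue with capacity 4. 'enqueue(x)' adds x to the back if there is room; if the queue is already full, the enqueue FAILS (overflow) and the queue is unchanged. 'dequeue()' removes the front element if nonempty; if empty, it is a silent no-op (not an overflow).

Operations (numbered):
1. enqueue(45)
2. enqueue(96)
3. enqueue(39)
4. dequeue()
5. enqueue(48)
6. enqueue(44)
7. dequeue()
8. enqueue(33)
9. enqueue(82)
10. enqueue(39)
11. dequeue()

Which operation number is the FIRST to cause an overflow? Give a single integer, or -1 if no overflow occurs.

Answer: 9

Derivation:
1. enqueue(45): size=1
2. enqueue(96): size=2
3. enqueue(39): size=3
4. dequeue(): size=2
5. enqueue(48): size=3
6. enqueue(44): size=4
7. dequeue(): size=3
8. enqueue(33): size=4
9. enqueue(82): size=4=cap → OVERFLOW (fail)
10. enqueue(39): size=4=cap → OVERFLOW (fail)
11. dequeue(): size=3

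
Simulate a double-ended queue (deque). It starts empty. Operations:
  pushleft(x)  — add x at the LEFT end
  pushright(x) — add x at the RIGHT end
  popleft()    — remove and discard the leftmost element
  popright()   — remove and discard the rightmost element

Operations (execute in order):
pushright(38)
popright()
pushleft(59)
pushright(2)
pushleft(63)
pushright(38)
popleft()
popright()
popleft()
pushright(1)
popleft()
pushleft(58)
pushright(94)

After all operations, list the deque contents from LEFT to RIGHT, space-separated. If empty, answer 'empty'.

Answer: 58 1 94

Derivation:
pushright(38): [38]
popright(): []
pushleft(59): [59]
pushright(2): [59, 2]
pushleft(63): [63, 59, 2]
pushright(38): [63, 59, 2, 38]
popleft(): [59, 2, 38]
popright(): [59, 2]
popleft(): [2]
pushright(1): [2, 1]
popleft(): [1]
pushleft(58): [58, 1]
pushright(94): [58, 1, 94]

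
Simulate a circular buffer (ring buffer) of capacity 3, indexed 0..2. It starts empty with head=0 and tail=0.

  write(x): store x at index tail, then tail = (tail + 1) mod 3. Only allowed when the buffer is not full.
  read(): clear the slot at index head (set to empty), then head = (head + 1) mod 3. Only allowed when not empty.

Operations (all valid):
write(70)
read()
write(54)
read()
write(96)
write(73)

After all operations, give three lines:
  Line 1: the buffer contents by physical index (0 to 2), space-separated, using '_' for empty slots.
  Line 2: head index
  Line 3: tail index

Answer: 73 _ 96
2
1

Derivation:
write(70): buf=[70 _ _], head=0, tail=1, size=1
read(): buf=[_ _ _], head=1, tail=1, size=0
write(54): buf=[_ 54 _], head=1, tail=2, size=1
read(): buf=[_ _ _], head=2, tail=2, size=0
write(96): buf=[_ _ 96], head=2, tail=0, size=1
write(73): buf=[73 _ 96], head=2, tail=1, size=2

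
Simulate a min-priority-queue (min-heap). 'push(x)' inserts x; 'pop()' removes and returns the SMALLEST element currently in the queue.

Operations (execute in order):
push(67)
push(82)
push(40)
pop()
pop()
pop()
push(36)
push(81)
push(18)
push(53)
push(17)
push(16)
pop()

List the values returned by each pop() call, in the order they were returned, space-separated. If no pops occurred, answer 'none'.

Answer: 40 67 82 16

Derivation:
push(67): heap contents = [67]
push(82): heap contents = [67, 82]
push(40): heap contents = [40, 67, 82]
pop() → 40: heap contents = [67, 82]
pop() → 67: heap contents = [82]
pop() → 82: heap contents = []
push(36): heap contents = [36]
push(81): heap contents = [36, 81]
push(18): heap contents = [18, 36, 81]
push(53): heap contents = [18, 36, 53, 81]
push(17): heap contents = [17, 18, 36, 53, 81]
push(16): heap contents = [16, 17, 18, 36, 53, 81]
pop() → 16: heap contents = [17, 18, 36, 53, 81]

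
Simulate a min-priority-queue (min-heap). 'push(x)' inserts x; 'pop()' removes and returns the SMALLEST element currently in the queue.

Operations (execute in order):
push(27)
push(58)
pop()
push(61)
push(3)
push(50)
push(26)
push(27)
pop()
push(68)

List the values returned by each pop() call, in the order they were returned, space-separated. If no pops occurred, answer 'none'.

push(27): heap contents = [27]
push(58): heap contents = [27, 58]
pop() → 27: heap contents = [58]
push(61): heap contents = [58, 61]
push(3): heap contents = [3, 58, 61]
push(50): heap contents = [3, 50, 58, 61]
push(26): heap contents = [3, 26, 50, 58, 61]
push(27): heap contents = [3, 26, 27, 50, 58, 61]
pop() → 3: heap contents = [26, 27, 50, 58, 61]
push(68): heap contents = [26, 27, 50, 58, 61, 68]

Answer: 27 3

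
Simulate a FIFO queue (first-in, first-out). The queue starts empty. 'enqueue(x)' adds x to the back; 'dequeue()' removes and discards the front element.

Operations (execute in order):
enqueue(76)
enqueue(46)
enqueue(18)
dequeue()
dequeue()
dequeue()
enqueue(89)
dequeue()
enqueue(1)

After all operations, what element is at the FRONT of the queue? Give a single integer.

enqueue(76): queue = [76]
enqueue(46): queue = [76, 46]
enqueue(18): queue = [76, 46, 18]
dequeue(): queue = [46, 18]
dequeue(): queue = [18]
dequeue(): queue = []
enqueue(89): queue = [89]
dequeue(): queue = []
enqueue(1): queue = [1]

Answer: 1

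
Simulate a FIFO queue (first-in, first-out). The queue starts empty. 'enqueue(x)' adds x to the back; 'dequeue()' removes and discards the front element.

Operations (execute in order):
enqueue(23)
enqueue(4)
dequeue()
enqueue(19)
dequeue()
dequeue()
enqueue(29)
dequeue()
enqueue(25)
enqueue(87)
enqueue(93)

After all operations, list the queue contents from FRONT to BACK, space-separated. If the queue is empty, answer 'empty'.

Answer: 25 87 93

Derivation:
enqueue(23): [23]
enqueue(4): [23, 4]
dequeue(): [4]
enqueue(19): [4, 19]
dequeue(): [19]
dequeue(): []
enqueue(29): [29]
dequeue(): []
enqueue(25): [25]
enqueue(87): [25, 87]
enqueue(93): [25, 87, 93]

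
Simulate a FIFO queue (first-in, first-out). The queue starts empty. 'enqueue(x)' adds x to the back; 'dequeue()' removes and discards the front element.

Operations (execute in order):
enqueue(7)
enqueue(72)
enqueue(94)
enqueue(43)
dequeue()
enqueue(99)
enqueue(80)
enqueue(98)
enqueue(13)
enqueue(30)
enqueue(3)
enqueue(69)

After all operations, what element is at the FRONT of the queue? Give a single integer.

Answer: 72

Derivation:
enqueue(7): queue = [7]
enqueue(72): queue = [7, 72]
enqueue(94): queue = [7, 72, 94]
enqueue(43): queue = [7, 72, 94, 43]
dequeue(): queue = [72, 94, 43]
enqueue(99): queue = [72, 94, 43, 99]
enqueue(80): queue = [72, 94, 43, 99, 80]
enqueue(98): queue = [72, 94, 43, 99, 80, 98]
enqueue(13): queue = [72, 94, 43, 99, 80, 98, 13]
enqueue(30): queue = [72, 94, 43, 99, 80, 98, 13, 30]
enqueue(3): queue = [72, 94, 43, 99, 80, 98, 13, 30, 3]
enqueue(69): queue = [72, 94, 43, 99, 80, 98, 13, 30, 3, 69]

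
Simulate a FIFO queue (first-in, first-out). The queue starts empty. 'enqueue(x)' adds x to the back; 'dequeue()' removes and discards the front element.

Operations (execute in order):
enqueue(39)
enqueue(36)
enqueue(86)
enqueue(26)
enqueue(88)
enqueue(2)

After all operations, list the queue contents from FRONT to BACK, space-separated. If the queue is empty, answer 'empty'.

enqueue(39): [39]
enqueue(36): [39, 36]
enqueue(86): [39, 36, 86]
enqueue(26): [39, 36, 86, 26]
enqueue(88): [39, 36, 86, 26, 88]
enqueue(2): [39, 36, 86, 26, 88, 2]

Answer: 39 36 86 26 88 2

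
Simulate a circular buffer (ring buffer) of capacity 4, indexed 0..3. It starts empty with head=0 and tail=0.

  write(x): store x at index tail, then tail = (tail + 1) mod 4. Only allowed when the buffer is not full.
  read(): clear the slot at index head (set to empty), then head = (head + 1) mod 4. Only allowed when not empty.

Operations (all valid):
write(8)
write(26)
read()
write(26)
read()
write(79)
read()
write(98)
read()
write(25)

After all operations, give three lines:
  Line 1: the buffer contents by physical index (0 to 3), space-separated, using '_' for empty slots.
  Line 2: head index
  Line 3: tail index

write(8): buf=[8 _ _ _], head=0, tail=1, size=1
write(26): buf=[8 26 _ _], head=0, tail=2, size=2
read(): buf=[_ 26 _ _], head=1, tail=2, size=1
write(26): buf=[_ 26 26 _], head=1, tail=3, size=2
read(): buf=[_ _ 26 _], head=2, tail=3, size=1
write(79): buf=[_ _ 26 79], head=2, tail=0, size=2
read(): buf=[_ _ _ 79], head=3, tail=0, size=1
write(98): buf=[98 _ _ 79], head=3, tail=1, size=2
read(): buf=[98 _ _ _], head=0, tail=1, size=1
write(25): buf=[98 25 _ _], head=0, tail=2, size=2

Answer: 98 25 _ _
0
2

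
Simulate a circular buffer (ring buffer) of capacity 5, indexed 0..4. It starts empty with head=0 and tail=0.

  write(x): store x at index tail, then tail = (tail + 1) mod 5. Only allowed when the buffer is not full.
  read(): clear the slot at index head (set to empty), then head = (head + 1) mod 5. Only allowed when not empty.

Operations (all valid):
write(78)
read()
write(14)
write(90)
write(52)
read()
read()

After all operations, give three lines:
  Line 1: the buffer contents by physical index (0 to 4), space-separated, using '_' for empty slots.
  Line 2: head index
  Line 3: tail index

Answer: _ _ _ 52 _
3
4

Derivation:
write(78): buf=[78 _ _ _ _], head=0, tail=1, size=1
read(): buf=[_ _ _ _ _], head=1, tail=1, size=0
write(14): buf=[_ 14 _ _ _], head=1, tail=2, size=1
write(90): buf=[_ 14 90 _ _], head=1, tail=3, size=2
write(52): buf=[_ 14 90 52 _], head=1, tail=4, size=3
read(): buf=[_ _ 90 52 _], head=2, tail=4, size=2
read(): buf=[_ _ _ 52 _], head=3, tail=4, size=1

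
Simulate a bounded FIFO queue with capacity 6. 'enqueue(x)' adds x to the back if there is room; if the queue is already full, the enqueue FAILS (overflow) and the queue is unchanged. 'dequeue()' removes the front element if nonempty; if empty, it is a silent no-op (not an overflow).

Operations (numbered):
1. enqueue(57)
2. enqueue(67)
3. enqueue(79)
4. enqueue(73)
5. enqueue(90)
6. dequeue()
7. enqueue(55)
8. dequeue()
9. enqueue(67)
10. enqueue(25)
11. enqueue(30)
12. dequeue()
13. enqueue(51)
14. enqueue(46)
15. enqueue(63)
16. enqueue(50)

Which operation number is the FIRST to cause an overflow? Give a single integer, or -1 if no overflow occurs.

Answer: 11

Derivation:
1. enqueue(57): size=1
2. enqueue(67): size=2
3. enqueue(79): size=3
4. enqueue(73): size=4
5. enqueue(90): size=5
6. dequeue(): size=4
7. enqueue(55): size=5
8. dequeue(): size=4
9. enqueue(67): size=5
10. enqueue(25): size=6
11. enqueue(30): size=6=cap → OVERFLOW (fail)
12. dequeue(): size=5
13. enqueue(51): size=6
14. enqueue(46): size=6=cap → OVERFLOW (fail)
15. enqueue(63): size=6=cap → OVERFLOW (fail)
16. enqueue(50): size=6=cap → OVERFLOW (fail)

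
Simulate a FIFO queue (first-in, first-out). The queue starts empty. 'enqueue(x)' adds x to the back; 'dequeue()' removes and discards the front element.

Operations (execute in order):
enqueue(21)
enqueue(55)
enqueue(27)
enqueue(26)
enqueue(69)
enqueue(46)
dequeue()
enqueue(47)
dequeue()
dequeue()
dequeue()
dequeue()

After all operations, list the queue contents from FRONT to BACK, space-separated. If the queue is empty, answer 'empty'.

Answer: 46 47

Derivation:
enqueue(21): [21]
enqueue(55): [21, 55]
enqueue(27): [21, 55, 27]
enqueue(26): [21, 55, 27, 26]
enqueue(69): [21, 55, 27, 26, 69]
enqueue(46): [21, 55, 27, 26, 69, 46]
dequeue(): [55, 27, 26, 69, 46]
enqueue(47): [55, 27, 26, 69, 46, 47]
dequeue(): [27, 26, 69, 46, 47]
dequeue(): [26, 69, 46, 47]
dequeue(): [69, 46, 47]
dequeue(): [46, 47]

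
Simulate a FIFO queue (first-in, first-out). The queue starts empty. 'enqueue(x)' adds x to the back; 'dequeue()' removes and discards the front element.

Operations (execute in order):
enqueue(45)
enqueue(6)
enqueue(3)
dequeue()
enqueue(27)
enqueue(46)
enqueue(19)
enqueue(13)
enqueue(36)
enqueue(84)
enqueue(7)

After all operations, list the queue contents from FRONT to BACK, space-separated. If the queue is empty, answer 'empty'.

Answer: 6 3 27 46 19 13 36 84 7

Derivation:
enqueue(45): [45]
enqueue(6): [45, 6]
enqueue(3): [45, 6, 3]
dequeue(): [6, 3]
enqueue(27): [6, 3, 27]
enqueue(46): [6, 3, 27, 46]
enqueue(19): [6, 3, 27, 46, 19]
enqueue(13): [6, 3, 27, 46, 19, 13]
enqueue(36): [6, 3, 27, 46, 19, 13, 36]
enqueue(84): [6, 3, 27, 46, 19, 13, 36, 84]
enqueue(7): [6, 3, 27, 46, 19, 13, 36, 84, 7]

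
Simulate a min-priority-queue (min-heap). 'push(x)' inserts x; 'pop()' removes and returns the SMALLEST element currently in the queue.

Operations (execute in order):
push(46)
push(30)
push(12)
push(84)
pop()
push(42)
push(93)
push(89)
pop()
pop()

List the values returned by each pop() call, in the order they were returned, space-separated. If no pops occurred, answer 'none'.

Answer: 12 30 42

Derivation:
push(46): heap contents = [46]
push(30): heap contents = [30, 46]
push(12): heap contents = [12, 30, 46]
push(84): heap contents = [12, 30, 46, 84]
pop() → 12: heap contents = [30, 46, 84]
push(42): heap contents = [30, 42, 46, 84]
push(93): heap contents = [30, 42, 46, 84, 93]
push(89): heap contents = [30, 42, 46, 84, 89, 93]
pop() → 30: heap contents = [42, 46, 84, 89, 93]
pop() → 42: heap contents = [46, 84, 89, 93]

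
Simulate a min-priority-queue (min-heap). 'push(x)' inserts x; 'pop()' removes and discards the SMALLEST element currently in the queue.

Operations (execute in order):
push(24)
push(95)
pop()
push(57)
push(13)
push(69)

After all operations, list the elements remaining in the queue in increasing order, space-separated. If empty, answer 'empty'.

push(24): heap contents = [24]
push(95): heap contents = [24, 95]
pop() → 24: heap contents = [95]
push(57): heap contents = [57, 95]
push(13): heap contents = [13, 57, 95]
push(69): heap contents = [13, 57, 69, 95]

Answer: 13 57 69 95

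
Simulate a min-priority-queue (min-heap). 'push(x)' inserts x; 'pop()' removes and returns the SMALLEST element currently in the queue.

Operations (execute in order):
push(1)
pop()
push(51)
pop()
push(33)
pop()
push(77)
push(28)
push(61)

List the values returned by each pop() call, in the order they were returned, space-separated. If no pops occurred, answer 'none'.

push(1): heap contents = [1]
pop() → 1: heap contents = []
push(51): heap contents = [51]
pop() → 51: heap contents = []
push(33): heap contents = [33]
pop() → 33: heap contents = []
push(77): heap contents = [77]
push(28): heap contents = [28, 77]
push(61): heap contents = [28, 61, 77]

Answer: 1 51 33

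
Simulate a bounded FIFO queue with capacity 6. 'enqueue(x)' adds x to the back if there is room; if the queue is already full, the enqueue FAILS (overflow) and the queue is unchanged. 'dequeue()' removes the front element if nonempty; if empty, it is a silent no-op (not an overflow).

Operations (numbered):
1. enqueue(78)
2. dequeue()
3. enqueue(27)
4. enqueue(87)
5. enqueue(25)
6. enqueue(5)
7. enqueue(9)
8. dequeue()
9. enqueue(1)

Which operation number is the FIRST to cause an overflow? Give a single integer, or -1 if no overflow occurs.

Answer: -1

Derivation:
1. enqueue(78): size=1
2. dequeue(): size=0
3. enqueue(27): size=1
4. enqueue(87): size=2
5. enqueue(25): size=3
6. enqueue(5): size=4
7. enqueue(9): size=5
8. dequeue(): size=4
9. enqueue(1): size=5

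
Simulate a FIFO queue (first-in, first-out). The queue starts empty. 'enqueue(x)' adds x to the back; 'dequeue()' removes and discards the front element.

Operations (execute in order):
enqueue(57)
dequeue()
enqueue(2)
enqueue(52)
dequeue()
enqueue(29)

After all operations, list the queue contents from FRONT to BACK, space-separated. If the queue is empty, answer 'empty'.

Answer: 52 29

Derivation:
enqueue(57): [57]
dequeue(): []
enqueue(2): [2]
enqueue(52): [2, 52]
dequeue(): [52]
enqueue(29): [52, 29]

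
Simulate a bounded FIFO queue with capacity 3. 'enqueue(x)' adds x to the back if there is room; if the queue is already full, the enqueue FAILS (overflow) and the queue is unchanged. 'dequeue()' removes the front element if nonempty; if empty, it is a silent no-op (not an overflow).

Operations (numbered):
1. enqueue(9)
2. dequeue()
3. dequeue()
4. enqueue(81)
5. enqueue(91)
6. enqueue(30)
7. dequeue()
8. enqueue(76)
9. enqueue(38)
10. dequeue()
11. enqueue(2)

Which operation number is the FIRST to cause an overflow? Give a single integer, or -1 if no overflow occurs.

1. enqueue(9): size=1
2. dequeue(): size=0
3. dequeue(): empty, no-op, size=0
4. enqueue(81): size=1
5. enqueue(91): size=2
6. enqueue(30): size=3
7. dequeue(): size=2
8. enqueue(76): size=3
9. enqueue(38): size=3=cap → OVERFLOW (fail)
10. dequeue(): size=2
11. enqueue(2): size=3

Answer: 9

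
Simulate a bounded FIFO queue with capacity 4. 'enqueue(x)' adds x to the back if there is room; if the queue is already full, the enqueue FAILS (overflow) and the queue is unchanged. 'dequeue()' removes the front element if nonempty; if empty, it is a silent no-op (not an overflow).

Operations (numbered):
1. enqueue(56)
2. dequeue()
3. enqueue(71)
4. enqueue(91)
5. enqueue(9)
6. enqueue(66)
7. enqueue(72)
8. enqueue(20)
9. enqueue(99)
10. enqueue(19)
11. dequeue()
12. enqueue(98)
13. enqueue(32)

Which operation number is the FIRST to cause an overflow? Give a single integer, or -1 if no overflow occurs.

1. enqueue(56): size=1
2. dequeue(): size=0
3. enqueue(71): size=1
4. enqueue(91): size=2
5. enqueue(9): size=3
6. enqueue(66): size=4
7. enqueue(72): size=4=cap → OVERFLOW (fail)
8. enqueue(20): size=4=cap → OVERFLOW (fail)
9. enqueue(99): size=4=cap → OVERFLOW (fail)
10. enqueue(19): size=4=cap → OVERFLOW (fail)
11. dequeue(): size=3
12. enqueue(98): size=4
13. enqueue(32): size=4=cap → OVERFLOW (fail)

Answer: 7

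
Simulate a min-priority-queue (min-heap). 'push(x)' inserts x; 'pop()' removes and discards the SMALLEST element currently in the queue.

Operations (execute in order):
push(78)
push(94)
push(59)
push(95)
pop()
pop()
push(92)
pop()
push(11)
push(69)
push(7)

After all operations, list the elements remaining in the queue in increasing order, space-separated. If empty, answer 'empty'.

Answer: 7 11 69 94 95

Derivation:
push(78): heap contents = [78]
push(94): heap contents = [78, 94]
push(59): heap contents = [59, 78, 94]
push(95): heap contents = [59, 78, 94, 95]
pop() → 59: heap contents = [78, 94, 95]
pop() → 78: heap contents = [94, 95]
push(92): heap contents = [92, 94, 95]
pop() → 92: heap contents = [94, 95]
push(11): heap contents = [11, 94, 95]
push(69): heap contents = [11, 69, 94, 95]
push(7): heap contents = [7, 11, 69, 94, 95]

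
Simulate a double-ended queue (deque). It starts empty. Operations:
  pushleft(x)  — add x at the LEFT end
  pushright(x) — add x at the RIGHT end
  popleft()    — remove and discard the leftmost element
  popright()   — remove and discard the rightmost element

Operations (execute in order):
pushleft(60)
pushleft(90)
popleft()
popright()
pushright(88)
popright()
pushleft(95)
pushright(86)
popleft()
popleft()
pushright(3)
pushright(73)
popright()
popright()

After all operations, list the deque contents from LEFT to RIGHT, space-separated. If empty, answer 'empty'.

pushleft(60): [60]
pushleft(90): [90, 60]
popleft(): [60]
popright(): []
pushright(88): [88]
popright(): []
pushleft(95): [95]
pushright(86): [95, 86]
popleft(): [86]
popleft(): []
pushright(3): [3]
pushright(73): [3, 73]
popright(): [3]
popright(): []

Answer: empty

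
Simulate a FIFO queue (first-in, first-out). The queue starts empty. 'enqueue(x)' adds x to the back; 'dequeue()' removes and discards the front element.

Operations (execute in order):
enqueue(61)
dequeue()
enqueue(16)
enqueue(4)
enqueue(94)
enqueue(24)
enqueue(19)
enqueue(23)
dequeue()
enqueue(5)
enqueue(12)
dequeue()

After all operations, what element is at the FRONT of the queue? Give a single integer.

enqueue(61): queue = [61]
dequeue(): queue = []
enqueue(16): queue = [16]
enqueue(4): queue = [16, 4]
enqueue(94): queue = [16, 4, 94]
enqueue(24): queue = [16, 4, 94, 24]
enqueue(19): queue = [16, 4, 94, 24, 19]
enqueue(23): queue = [16, 4, 94, 24, 19, 23]
dequeue(): queue = [4, 94, 24, 19, 23]
enqueue(5): queue = [4, 94, 24, 19, 23, 5]
enqueue(12): queue = [4, 94, 24, 19, 23, 5, 12]
dequeue(): queue = [94, 24, 19, 23, 5, 12]

Answer: 94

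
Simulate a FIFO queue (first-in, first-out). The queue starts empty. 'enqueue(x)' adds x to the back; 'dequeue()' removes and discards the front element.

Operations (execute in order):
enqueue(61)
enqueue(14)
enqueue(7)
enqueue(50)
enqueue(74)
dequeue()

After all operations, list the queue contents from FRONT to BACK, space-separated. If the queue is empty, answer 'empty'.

Answer: 14 7 50 74

Derivation:
enqueue(61): [61]
enqueue(14): [61, 14]
enqueue(7): [61, 14, 7]
enqueue(50): [61, 14, 7, 50]
enqueue(74): [61, 14, 7, 50, 74]
dequeue(): [14, 7, 50, 74]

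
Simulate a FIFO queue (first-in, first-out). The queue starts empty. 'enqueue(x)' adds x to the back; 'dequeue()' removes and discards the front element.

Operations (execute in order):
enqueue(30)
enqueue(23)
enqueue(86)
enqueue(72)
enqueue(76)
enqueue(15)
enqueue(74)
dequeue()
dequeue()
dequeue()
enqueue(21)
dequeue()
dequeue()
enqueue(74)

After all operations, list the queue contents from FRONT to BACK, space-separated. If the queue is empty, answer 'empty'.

Answer: 15 74 21 74

Derivation:
enqueue(30): [30]
enqueue(23): [30, 23]
enqueue(86): [30, 23, 86]
enqueue(72): [30, 23, 86, 72]
enqueue(76): [30, 23, 86, 72, 76]
enqueue(15): [30, 23, 86, 72, 76, 15]
enqueue(74): [30, 23, 86, 72, 76, 15, 74]
dequeue(): [23, 86, 72, 76, 15, 74]
dequeue(): [86, 72, 76, 15, 74]
dequeue(): [72, 76, 15, 74]
enqueue(21): [72, 76, 15, 74, 21]
dequeue(): [76, 15, 74, 21]
dequeue(): [15, 74, 21]
enqueue(74): [15, 74, 21, 74]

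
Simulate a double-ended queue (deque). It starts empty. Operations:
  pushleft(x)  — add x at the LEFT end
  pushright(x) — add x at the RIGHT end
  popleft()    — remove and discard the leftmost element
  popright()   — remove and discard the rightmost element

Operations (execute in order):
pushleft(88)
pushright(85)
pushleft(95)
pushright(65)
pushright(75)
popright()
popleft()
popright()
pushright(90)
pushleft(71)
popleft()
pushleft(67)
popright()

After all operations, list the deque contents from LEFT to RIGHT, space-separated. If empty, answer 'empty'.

Answer: 67 88 85

Derivation:
pushleft(88): [88]
pushright(85): [88, 85]
pushleft(95): [95, 88, 85]
pushright(65): [95, 88, 85, 65]
pushright(75): [95, 88, 85, 65, 75]
popright(): [95, 88, 85, 65]
popleft(): [88, 85, 65]
popright(): [88, 85]
pushright(90): [88, 85, 90]
pushleft(71): [71, 88, 85, 90]
popleft(): [88, 85, 90]
pushleft(67): [67, 88, 85, 90]
popright(): [67, 88, 85]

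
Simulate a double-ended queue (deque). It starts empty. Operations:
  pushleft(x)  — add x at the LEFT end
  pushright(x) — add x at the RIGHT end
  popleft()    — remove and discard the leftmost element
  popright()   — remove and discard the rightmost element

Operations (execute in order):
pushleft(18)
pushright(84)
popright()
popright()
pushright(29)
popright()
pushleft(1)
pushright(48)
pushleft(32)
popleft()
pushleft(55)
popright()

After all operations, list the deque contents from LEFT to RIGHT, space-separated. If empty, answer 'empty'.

pushleft(18): [18]
pushright(84): [18, 84]
popright(): [18]
popright(): []
pushright(29): [29]
popright(): []
pushleft(1): [1]
pushright(48): [1, 48]
pushleft(32): [32, 1, 48]
popleft(): [1, 48]
pushleft(55): [55, 1, 48]
popright(): [55, 1]

Answer: 55 1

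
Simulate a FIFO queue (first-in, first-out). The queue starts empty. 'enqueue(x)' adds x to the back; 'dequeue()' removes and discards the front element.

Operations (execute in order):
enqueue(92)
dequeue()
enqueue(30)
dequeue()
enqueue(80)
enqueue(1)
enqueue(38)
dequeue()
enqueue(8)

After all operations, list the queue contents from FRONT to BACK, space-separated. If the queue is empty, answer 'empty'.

enqueue(92): [92]
dequeue(): []
enqueue(30): [30]
dequeue(): []
enqueue(80): [80]
enqueue(1): [80, 1]
enqueue(38): [80, 1, 38]
dequeue(): [1, 38]
enqueue(8): [1, 38, 8]

Answer: 1 38 8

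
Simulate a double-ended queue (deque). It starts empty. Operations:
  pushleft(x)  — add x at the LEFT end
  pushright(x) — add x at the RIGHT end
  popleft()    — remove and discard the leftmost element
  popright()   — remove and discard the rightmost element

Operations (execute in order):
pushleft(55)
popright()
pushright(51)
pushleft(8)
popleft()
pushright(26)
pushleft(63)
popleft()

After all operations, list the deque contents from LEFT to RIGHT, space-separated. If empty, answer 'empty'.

pushleft(55): [55]
popright(): []
pushright(51): [51]
pushleft(8): [8, 51]
popleft(): [51]
pushright(26): [51, 26]
pushleft(63): [63, 51, 26]
popleft(): [51, 26]

Answer: 51 26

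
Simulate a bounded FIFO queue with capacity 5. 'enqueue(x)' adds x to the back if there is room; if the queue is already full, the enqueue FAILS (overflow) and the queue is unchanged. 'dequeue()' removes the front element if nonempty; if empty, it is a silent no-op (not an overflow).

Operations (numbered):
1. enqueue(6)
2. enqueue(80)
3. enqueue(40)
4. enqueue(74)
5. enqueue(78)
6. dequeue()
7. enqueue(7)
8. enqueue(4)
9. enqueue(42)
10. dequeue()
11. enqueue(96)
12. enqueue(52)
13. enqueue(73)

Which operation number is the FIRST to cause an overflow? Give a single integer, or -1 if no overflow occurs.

Answer: 8

Derivation:
1. enqueue(6): size=1
2. enqueue(80): size=2
3. enqueue(40): size=3
4. enqueue(74): size=4
5. enqueue(78): size=5
6. dequeue(): size=4
7. enqueue(7): size=5
8. enqueue(4): size=5=cap → OVERFLOW (fail)
9. enqueue(42): size=5=cap → OVERFLOW (fail)
10. dequeue(): size=4
11. enqueue(96): size=5
12. enqueue(52): size=5=cap → OVERFLOW (fail)
13. enqueue(73): size=5=cap → OVERFLOW (fail)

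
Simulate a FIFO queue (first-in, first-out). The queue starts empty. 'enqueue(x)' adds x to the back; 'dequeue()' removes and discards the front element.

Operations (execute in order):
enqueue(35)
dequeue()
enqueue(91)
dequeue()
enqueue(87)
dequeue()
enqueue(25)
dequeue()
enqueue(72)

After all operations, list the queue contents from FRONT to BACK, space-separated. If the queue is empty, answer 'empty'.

Answer: 72

Derivation:
enqueue(35): [35]
dequeue(): []
enqueue(91): [91]
dequeue(): []
enqueue(87): [87]
dequeue(): []
enqueue(25): [25]
dequeue(): []
enqueue(72): [72]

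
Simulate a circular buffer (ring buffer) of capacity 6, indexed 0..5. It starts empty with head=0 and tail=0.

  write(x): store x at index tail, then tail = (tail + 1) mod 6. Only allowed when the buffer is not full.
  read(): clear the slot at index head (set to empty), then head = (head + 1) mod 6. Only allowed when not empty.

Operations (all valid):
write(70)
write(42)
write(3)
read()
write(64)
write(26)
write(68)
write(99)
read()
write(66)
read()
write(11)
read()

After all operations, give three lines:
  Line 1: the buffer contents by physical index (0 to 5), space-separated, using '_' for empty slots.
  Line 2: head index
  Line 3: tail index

Answer: 99 66 11 _ 26 68
4
3

Derivation:
write(70): buf=[70 _ _ _ _ _], head=0, tail=1, size=1
write(42): buf=[70 42 _ _ _ _], head=0, tail=2, size=2
write(3): buf=[70 42 3 _ _ _], head=0, tail=3, size=3
read(): buf=[_ 42 3 _ _ _], head=1, tail=3, size=2
write(64): buf=[_ 42 3 64 _ _], head=1, tail=4, size=3
write(26): buf=[_ 42 3 64 26 _], head=1, tail=5, size=4
write(68): buf=[_ 42 3 64 26 68], head=1, tail=0, size=5
write(99): buf=[99 42 3 64 26 68], head=1, tail=1, size=6
read(): buf=[99 _ 3 64 26 68], head=2, tail=1, size=5
write(66): buf=[99 66 3 64 26 68], head=2, tail=2, size=6
read(): buf=[99 66 _ 64 26 68], head=3, tail=2, size=5
write(11): buf=[99 66 11 64 26 68], head=3, tail=3, size=6
read(): buf=[99 66 11 _ 26 68], head=4, tail=3, size=5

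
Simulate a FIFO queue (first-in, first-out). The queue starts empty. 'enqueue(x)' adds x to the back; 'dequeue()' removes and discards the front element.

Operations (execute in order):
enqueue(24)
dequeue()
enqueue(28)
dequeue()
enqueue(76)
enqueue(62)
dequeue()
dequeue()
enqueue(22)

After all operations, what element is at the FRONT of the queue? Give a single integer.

enqueue(24): queue = [24]
dequeue(): queue = []
enqueue(28): queue = [28]
dequeue(): queue = []
enqueue(76): queue = [76]
enqueue(62): queue = [76, 62]
dequeue(): queue = [62]
dequeue(): queue = []
enqueue(22): queue = [22]

Answer: 22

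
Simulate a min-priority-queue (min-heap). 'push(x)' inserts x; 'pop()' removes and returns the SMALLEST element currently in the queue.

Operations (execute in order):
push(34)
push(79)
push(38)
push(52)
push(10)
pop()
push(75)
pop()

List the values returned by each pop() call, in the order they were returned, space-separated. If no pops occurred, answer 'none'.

Answer: 10 34

Derivation:
push(34): heap contents = [34]
push(79): heap contents = [34, 79]
push(38): heap contents = [34, 38, 79]
push(52): heap contents = [34, 38, 52, 79]
push(10): heap contents = [10, 34, 38, 52, 79]
pop() → 10: heap contents = [34, 38, 52, 79]
push(75): heap contents = [34, 38, 52, 75, 79]
pop() → 34: heap contents = [38, 52, 75, 79]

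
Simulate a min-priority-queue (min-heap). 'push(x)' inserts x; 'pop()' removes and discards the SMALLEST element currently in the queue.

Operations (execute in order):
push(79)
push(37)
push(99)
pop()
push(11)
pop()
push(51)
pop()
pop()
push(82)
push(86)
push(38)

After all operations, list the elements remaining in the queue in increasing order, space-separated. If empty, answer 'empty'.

push(79): heap contents = [79]
push(37): heap contents = [37, 79]
push(99): heap contents = [37, 79, 99]
pop() → 37: heap contents = [79, 99]
push(11): heap contents = [11, 79, 99]
pop() → 11: heap contents = [79, 99]
push(51): heap contents = [51, 79, 99]
pop() → 51: heap contents = [79, 99]
pop() → 79: heap contents = [99]
push(82): heap contents = [82, 99]
push(86): heap contents = [82, 86, 99]
push(38): heap contents = [38, 82, 86, 99]

Answer: 38 82 86 99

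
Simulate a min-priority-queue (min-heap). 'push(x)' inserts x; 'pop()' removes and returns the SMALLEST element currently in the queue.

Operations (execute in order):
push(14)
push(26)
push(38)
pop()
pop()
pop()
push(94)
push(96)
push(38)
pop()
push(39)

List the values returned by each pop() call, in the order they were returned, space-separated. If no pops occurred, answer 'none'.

Answer: 14 26 38 38

Derivation:
push(14): heap contents = [14]
push(26): heap contents = [14, 26]
push(38): heap contents = [14, 26, 38]
pop() → 14: heap contents = [26, 38]
pop() → 26: heap contents = [38]
pop() → 38: heap contents = []
push(94): heap contents = [94]
push(96): heap contents = [94, 96]
push(38): heap contents = [38, 94, 96]
pop() → 38: heap contents = [94, 96]
push(39): heap contents = [39, 94, 96]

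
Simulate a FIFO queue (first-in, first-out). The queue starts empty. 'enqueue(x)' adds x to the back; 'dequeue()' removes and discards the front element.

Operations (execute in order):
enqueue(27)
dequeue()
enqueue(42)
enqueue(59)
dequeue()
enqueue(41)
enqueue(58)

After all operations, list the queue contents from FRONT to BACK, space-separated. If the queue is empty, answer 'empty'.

Answer: 59 41 58

Derivation:
enqueue(27): [27]
dequeue(): []
enqueue(42): [42]
enqueue(59): [42, 59]
dequeue(): [59]
enqueue(41): [59, 41]
enqueue(58): [59, 41, 58]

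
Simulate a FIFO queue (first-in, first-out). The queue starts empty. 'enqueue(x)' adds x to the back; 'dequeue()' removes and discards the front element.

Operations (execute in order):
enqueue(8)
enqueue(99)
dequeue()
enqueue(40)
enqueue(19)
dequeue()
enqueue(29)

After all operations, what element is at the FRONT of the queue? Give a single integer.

Answer: 40

Derivation:
enqueue(8): queue = [8]
enqueue(99): queue = [8, 99]
dequeue(): queue = [99]
enqueue(40): queue = [99, 40]
enqueue(19): queue = [99, 40, 19]
dequeue(): queue = [40, 19]
enqueue(29): queue = [40, 19, 29]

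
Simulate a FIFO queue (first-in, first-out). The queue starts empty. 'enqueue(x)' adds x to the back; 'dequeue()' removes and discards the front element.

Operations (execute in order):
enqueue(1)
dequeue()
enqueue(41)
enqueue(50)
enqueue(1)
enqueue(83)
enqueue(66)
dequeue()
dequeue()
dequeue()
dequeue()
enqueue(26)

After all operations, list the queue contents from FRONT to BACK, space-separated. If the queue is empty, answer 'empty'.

enqueue(1): [1]
dequeue(): []
enqueue(41): [41]
enqueue(50): [41, 50]
enqueue(1): [41, 50, 1]
enqueue(83): [41, 50, 1, 83]
enqueue(66): [41, 50, 1, 83, 66]
dequeue(): [50, 1, 83, 66]
dequeue(): [1, 83, 66]
dequeue(): [83, 66]
dequeue(): [66]
enqueue(26): [66, 26]

Answer: 66 26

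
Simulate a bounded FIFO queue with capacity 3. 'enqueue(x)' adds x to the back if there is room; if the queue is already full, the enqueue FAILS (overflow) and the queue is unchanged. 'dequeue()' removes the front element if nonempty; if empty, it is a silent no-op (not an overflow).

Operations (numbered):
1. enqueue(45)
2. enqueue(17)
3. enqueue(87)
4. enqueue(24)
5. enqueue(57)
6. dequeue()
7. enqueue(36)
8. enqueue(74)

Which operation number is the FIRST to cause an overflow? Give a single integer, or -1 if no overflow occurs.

Answer: 4

Derivation:
1. enqueue(45): size=1
2. enqueue(17): size=2
3. enqueue(87): size=3
4. enqueue(24): size=3=cap → OVERFLOW (fail)
5. enqueue(57): size=3=cap → OVERFLOW (fail)
6. dequeue(): size=2
7. enqueue(36): size=3
8. enqueue(74): size=3=cap → OVERFLOW (fail)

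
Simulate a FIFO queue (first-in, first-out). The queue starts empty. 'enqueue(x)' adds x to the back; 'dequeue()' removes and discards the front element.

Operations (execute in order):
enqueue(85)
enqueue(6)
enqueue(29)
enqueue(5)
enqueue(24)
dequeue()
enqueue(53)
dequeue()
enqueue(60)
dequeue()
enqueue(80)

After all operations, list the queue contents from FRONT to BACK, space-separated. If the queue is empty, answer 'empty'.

enqueue(85): [85]
enqueue(6): [85, 6]
enqueue(29): [85, 6, 29]
enqueue(5): [85, 6, 29, 5]
enqueue(24): [85, 6, 29, 5, 24]
dequeue(): [6, 29, 5, 24]
enqueue(53): [6, 29, 5, 24, 53]
dequeue(): [29, 5, 24, 53]
enqueue(60): [29, 5, 24, 53, 60]
dequeue(): [5, 24, 53, 60]
enqueue(80): [5, 24, 53, 60, 80]

Answer: 5 24 53 60 80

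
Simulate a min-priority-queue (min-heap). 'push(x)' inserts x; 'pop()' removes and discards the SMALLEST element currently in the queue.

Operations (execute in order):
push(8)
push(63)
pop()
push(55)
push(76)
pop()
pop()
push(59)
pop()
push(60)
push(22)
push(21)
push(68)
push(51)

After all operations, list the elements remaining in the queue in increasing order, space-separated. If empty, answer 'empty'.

push(8): heap contents = [8]
push(63): heap contents = [8, 63]
pop() → 8: heap contents = [63]
push(55): heap contents = [55, 63]
push(76): heap contents = [55, 63, 76]
pop() → 55: heap contents = [63, 76]
pop() → 63: heap contents = [76]
push(59): heap contents = [59, 76]
pop() → 59: heap contents = [76]
push(60): heap contents = [60, 76]
push(22): heap contents = [22, 60, 76]
push(21): heap contents = [21, 22, 60, 76]
push(68): heap contents = [21, 22, 60, 68, 76]
push(51): heap contents = [21, 22, 51, 60, 68, 76]

Answer: 21 22 51 60 68 76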